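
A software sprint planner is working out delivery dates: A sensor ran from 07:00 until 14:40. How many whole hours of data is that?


Start: 07:00
End: 14:40
Hour difference: 14 - 7 = 7 hours
Minute difference: 40 - 0 = 40 minutes
Total minutes: 460
Complete hours: 460 / 60 = 7 (remainder 40)

7


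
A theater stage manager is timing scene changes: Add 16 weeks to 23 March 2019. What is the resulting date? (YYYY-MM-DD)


Start: 2019-03-23
Weeks to add: 16
Convert to days: 16 x 7 = 112 days
Add 112 days to 2019-03-23
Result: 2019-07-13

2019-07-13


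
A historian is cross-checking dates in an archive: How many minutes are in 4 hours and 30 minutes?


Hours: 4
Minutes: 30
Convert hours to minutes: 4 x 60 = 240
Add remaining minutes: 240 + 30 = 270

270


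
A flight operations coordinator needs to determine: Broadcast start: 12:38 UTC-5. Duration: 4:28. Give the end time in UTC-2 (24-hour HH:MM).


Start: 12:38 in UTC-5
Step 1 - add duration:
  minutes: 38 + 28 = 66 (carry 1h)
  hours: 12 + 4 + 1 = 17
  end in UTC-5: 17:06
Step 2 - convert UTC-5 -> UTC-2:
  offset difference: -2 - (-5) = 3 hours
  17 + (3) = 20 -> mod 24 = 20
Result: 20:06 in UTC-2

20:06


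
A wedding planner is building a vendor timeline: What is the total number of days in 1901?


Year: 1901
Check leap year rules:
Divisible by 4? No
1901 is not a leap year
Days: 365

365


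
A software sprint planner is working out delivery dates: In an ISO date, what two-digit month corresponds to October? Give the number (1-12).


Calendar month order:
9. September
10. October <--
11. November
October is month number 10

10


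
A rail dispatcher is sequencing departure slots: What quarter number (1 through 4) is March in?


Month: March (month 3)
Q1: January-March (months 1-3)
Q2: April-June (months 4-6)
Q3: July-September (months 7-9)
Q4: October-December (months 10-12)
Month 3 falls in Q1

1


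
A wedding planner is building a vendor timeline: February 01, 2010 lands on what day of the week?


Date: 2010-02-01
January 1, 2010 is a Friday
Day of year: 32
Offset from Jan 1: 31 days
31 mod 7 = 3
Result: Monday

Monday


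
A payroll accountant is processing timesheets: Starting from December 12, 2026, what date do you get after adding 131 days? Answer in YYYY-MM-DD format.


Start: 2026-12-12
Adding 131 days
Days remaining in December: 19
After December: 112 days still to add
January 2027: 31 days, 81 remaining
February 2027: 28 days, 53 remaining
March 2027: 31 days, 22 remaining
April 2027 has 30 days, need 22
Result: 2027-04-22

2027-04-22


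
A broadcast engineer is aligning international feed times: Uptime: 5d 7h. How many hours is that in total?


Days: 5
Extra hours: 7
Hours per day: 24
Days to hours: 5 x 24 = 120
Total: 120 + 7 = 127

127


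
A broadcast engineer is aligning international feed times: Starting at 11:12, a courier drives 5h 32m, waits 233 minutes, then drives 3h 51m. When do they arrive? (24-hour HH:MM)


Depart: 11:12
Leg 1: +332 min -> 16:44
Layover: +233 min -> 20:37
Leg 2: +231 min -> 00:28
Total travel: 796 minutes = 13h 16m
Arrival: 00:28

00:28


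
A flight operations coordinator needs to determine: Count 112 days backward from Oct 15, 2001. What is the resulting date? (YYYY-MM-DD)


Start: 2001-10-15
Subtracting 112 days
Days already passed in October: 15
After going back through October: 97 more days to subtract
September 2001: 30 days, 67 remaining
August 2001: 31 days, 36 remaining
July 2001: 31 days, 5 remaining
June 2001 has 30 days, need 5
Result: 2001-06-25

2001-06-25


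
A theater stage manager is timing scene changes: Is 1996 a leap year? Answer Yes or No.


Year: 1996
Divisible by 4? 1996 / 4 = 499.0 -> Yes
Divisible by 100? 1996 / 100 = 19.96 -> No
Divisible by 4 but not 100, so it IS a leap year

Yes


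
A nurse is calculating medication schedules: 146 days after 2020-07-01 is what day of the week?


Start: 2020-07-01 (Wednesday)
Step 1 - find target date: add 146 days
  2020-07-01 + 146 days = 2020-11-24
Step 2 - day of week:
  146 mod 7 = 6
  Wednesday + 6 days -> Tuesday
Result: Tuesday (2020-11-24)

Tuesday


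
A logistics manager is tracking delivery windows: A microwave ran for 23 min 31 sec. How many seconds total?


Minutes: 23
Extra seconds: 31
Seconds per minute: 60
Minutes to seconds: 23 x 60 = 1380
Total: 1380 + 31 = 1411

1411


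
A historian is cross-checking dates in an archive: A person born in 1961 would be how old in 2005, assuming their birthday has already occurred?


Birth year: 1961
Current year: 2005
Age = current year - birth year
Age = 2005 - 1961 = 44

44


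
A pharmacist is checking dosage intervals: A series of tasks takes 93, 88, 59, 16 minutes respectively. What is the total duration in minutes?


Durations: 93, 88, 59, 16
Running sum: 93
+ 88 = 181
+ 59 = 240
+ 16 = 256
Total duration: 256 minutes
That is 4 hours and 16 minutes

256


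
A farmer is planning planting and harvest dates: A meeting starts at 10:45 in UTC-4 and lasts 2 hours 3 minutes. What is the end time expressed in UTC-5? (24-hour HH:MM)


Start: 10:45 in UTC-4
Step 1 - add duration:
  minutes: 45 + 3 = 48
  hours: 10 + 2 + 0 = 12
  end in UTC-4: 12:48
Step 2 - convert UTC-4 -> UTC-5:
  offset difference: -5 - (-4) = -1 hours
  12 + (-1) = 11 -> mod 24 = 11
Result: 11:48 in UTC-5

11:48


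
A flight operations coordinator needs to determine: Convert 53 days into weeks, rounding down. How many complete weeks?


Total days: 53
Days per week: 7
Division: 53 / 7 = 7 remainder 4
Complete weeks: 7
Remaining days: 4

7


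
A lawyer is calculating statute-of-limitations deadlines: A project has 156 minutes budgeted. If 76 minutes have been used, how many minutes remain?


Total budget: 156 minutes
Time used: 76 minutes
Remaining: 156 - 76 = 80 minutes
Percent used: 48.7%
Percent remaining: 51.3%

80


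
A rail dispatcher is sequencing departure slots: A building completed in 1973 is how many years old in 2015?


Birth year: 1973
Current year: 2015
Age = current year - birth year
Age = 2015 - 1973 = 42

42


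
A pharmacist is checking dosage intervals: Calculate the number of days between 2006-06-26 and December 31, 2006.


Start: June 26, 2006
End: December 31, 2006
Days left in June: 4
July: 31
August: 31
September: 30
October: 31
... plus remaining months
Sum of remaining months: 184
Total: 4 + 184 = 188

188


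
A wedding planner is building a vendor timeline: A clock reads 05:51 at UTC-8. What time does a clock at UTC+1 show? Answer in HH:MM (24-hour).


Local time: 05:51 at UTC-8 (offset -8h)
Target zone: UTC+1 (offset 1h)
Difference: 1 - (-8) = 9 hours
Calculation: 5 + (9) = 14
Result: 14:51

14:51


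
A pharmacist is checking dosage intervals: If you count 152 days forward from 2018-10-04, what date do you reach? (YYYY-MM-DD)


Start: 2018-10-04
Adding 152 days
Days remaining in October: 27
After October: 125 days still to add
November 2018: 30 days, 95 remaining
December 2018: 31 days, 64 remaining
January 2019: 31 days, 33 remaining
February 2019: 28 days, 5 remaining
Result: 2019-03-05

2019-03-05


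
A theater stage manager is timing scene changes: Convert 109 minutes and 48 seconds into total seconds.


Minutes: 109
Seconds: 48
Convert minutes to seconds: 109 x 60 = 6540
Add remaining seconds: 6540 + 48 = 6588

6588


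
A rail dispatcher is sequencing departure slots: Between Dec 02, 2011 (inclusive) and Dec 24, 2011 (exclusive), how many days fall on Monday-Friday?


Start: 2011-12-02 (Friday)
End (exclusive): 2011-12-24 (Saturday)
Total calendar days: 22
Full weeks: 22 // 7 = 3 -> 15 weekdays
Remaining 1 days starting on Friday:
  Fri(w) -> 1 weekdays
Total business days: 15 + 1 = 16

16


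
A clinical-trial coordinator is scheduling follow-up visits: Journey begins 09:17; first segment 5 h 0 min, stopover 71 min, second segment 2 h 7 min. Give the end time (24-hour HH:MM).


Depart: 09:17
Leg 1: +300 min -> 14:17
Layover: +71 min -> 15:28
Leg 2: +127 min -> 17:35
Total travel: 498 minutes = 8h 18m
Arrival: 17:35

17:35


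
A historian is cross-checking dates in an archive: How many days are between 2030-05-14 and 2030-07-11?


Start date: 2030-05-14
End date: 2030-07-11
May 2030: +18 days
Jun 2030: +30 days
Jul 2030: +10 days
Total: 58 days

58


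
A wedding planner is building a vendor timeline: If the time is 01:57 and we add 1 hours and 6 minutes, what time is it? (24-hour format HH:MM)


Start time: 01:57
Adding: 1 hours 6 minutes
Minutes: 57 + 6 = 63
Minute overflow: 63 >= 60, so carry 1 hour, minutes = 3
Hours: 1 + 1 + 1 = 3
Result: 03:03

03:03


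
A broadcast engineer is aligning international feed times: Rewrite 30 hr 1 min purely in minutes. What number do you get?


Hours: 30
Extra minutes: 1
Minutes per hour: 60
Hours to minutes: 30 x 60 = 1800
Total: 1800 + 1 = 1801

1801


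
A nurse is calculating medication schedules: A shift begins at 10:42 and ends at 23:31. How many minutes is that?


Start time: 10:42 = 642 minutes from midnight
End time: 23:31 = 1411 minutes from midnight
Difference: 1411 - 642 = 769 minutes
That is 12 hours and 49 minutes

769


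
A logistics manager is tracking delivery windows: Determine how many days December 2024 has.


Month: December
Year: 2024
December is a 31-day month
Total: 31 days

31


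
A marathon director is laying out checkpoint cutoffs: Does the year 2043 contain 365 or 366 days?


Year: 2043
Check leap year rules:
Divisible by 4? No
2043 is not a leap year
Days: 365

365


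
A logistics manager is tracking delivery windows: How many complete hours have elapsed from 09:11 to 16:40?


Start: 09:11
End: 16:40
Hour difference: 16 - 9 = 7 hours
Minute difference: 40 - 11 = 29 minutes
Total minutes: 449
Complete hours: 449 / 60 = 7 (remainder 29)

7


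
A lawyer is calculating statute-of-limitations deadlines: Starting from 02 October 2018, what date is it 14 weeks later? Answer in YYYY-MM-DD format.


Start: 2018-10-02
Weeks to add: 14
Convert to days: 14 x 7 = 98 days
Add 98 days to 2018-10-02
Result: 2019-01-08

2019-01-08


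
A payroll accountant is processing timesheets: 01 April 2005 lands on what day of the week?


Date: 2005-04-01
January 1, 2005 is a Saturday
Day of year: 91
Offset from Jan 1: 90 days
90 mod 7 = 6
Result: Friday

Friday


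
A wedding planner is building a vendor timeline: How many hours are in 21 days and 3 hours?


Days: 21
Extra hours: 3
Hours per day: 24
Days to hours: 21 x 24 = 504
Total: 504 + 3 = 507

507


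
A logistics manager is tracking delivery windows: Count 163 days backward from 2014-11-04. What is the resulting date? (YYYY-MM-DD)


Start: 2014-11-04
Subtracting 163 days
Days already passed in November: 4
After going back through November: 159 more days to subtract
October 2014: 31 days, 128 remaining
September 2014: 30 days, 98 remaining
August 2014: 31 days, 67 remaining
July 2014: 31 days, 36 remaining
Result: 2014-05-25

2014-05-25


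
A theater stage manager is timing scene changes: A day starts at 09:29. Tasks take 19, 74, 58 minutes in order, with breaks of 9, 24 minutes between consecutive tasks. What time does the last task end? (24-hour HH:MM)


Start: 09:29 = 569 min from midnight
  after task 1 (19 min): 09:48
  after break (9 min): 09:57
  after task 2 (74 min): 11:11
  after break (24 min): 11:35
  after task 3 (58 min): 12:33
Total elapsed: 184 minutes
End time: 12:33

12:33


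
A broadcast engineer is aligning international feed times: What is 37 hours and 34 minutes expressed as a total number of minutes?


Hours: 37
Minutes: 34
Convert hours to minutes: 37 x 60 = 2220
Add remaining minutes: 2220 + 34 = 2254

2254


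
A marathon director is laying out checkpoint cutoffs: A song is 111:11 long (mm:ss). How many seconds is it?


Minutes: 111
Extra seconds: 11
Seconds per minute: 60
Minutes to seconds: 111 x 60 = 6660
Total: 6660 + 11 = 6671

6671


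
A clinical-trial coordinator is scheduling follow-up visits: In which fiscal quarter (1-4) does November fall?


Month: November (month 11)
Q1: January-March (months 1-3)
Q2: April-June (months 4-6)
Q3: July-September (months 7-9)
Q4: October-December (months 10-12)
Month 11 falls in Q4

4


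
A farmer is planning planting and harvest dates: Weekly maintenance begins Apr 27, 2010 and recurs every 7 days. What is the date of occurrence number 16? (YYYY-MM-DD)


First occurrence: 2010-04-27 (occurrence 1)
Each occurrence is 7 days after the previous.
Occurrence 16 is 15 weeks after the first.
15 weeks = 105 days
2010-04-27 + 105 days = 2010-08-10

2010-08-10


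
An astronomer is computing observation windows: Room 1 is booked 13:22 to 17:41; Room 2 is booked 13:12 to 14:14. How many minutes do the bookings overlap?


Interval A: [802, 1061] minutes from midnight
Interval B: [792, 854] minutes from midnight
Overlap start = max(802, 792) = 802
Overlap end = min(1061, 854) = 854
Overlap = 854 - 802 = 52 minutes

52


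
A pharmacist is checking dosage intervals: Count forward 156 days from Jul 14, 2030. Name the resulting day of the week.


Start: 2030-07-14 (Sunday)
Step 1 - find target date: add 156 days
  2030-07-14 + 156 days = 2030-12-17
Step 2 - day of week:
  156 mod 7 = 2
  Sunday + 2 days -> Tuesday
Result: Tuesday (2030-12-17)

Tuesday


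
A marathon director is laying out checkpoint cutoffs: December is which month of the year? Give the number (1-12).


Calendar month order:
11. November
12. December <--
December is month number 12

12


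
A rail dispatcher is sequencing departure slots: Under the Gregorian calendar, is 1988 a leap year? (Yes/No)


Year: 1988
Divisible by 4? 1988 / 4 = 497.0 -> Yes
Divisible by 100? 1988 / 100 = 19.88 -> No
Divisible by 4 but not 100, so it IS a leap year

Yes


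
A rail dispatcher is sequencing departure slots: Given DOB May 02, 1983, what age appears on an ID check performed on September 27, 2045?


Birth: 1983-05-02
Reference: 2045-09-27
Year difference: 2045 - 1983 = 62
Has birthday (05-02) occurred by 09-27? Yes
Age in full years: 62

62


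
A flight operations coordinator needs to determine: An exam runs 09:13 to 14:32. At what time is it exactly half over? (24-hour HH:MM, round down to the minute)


Start time: 09:13 = 553 minutes from midnight
End time: 14:32 = 872 minutes from midnight
Sum: 553 + 872 = 1425
Midpoint: 1425 / 2 = 712 minutes
Convert: 712 / 60 = 11 hours, 52 minutes
Result: 11:52

11:52


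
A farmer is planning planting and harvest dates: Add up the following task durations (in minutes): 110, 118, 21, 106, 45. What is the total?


Durations: 110, 118, 21, 106, 45
Running sum: 110
+ 118 = 228
+ 21 = 249
+ 106 = 355
+ 45 = 400
Total duration: 400 minutes
That is 6 hours and 40 minutes

400


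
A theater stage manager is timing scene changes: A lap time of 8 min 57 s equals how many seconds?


Minutes: 8
Seconds: 57
Convert minutes to seconds: 8 x 60 = 480
Add remaining seconds: 480 + 57 = 537

537


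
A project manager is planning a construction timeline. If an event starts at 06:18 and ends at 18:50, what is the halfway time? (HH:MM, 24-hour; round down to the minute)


Start time: 06:18 = 378 minutes from midnight
End time: 18:50 = 1130 minutes from midnight
Sum: 378 + 1130 = 1508
Midpoint: 1508 / 2 = 754 minutes
Convert: 754 / 60 = 12 hours, 34 minutes
Result: 12:34

12:34


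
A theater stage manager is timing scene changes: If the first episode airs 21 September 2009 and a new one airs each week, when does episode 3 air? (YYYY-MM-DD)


First occurrence: 2009-09-21 (occurrence 1)
Each occurrence is 7 days after the previous.
Occurrence 3 is 2 weeks after the first.
2 weeks = 14 days
2009-09-21 + 14 days = 2009-10-05

2009-10-05


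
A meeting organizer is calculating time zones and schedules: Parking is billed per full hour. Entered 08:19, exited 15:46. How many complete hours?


Start: 08:19
End: 15:46
Hour difference: 15 - 8 = 7 hours
Minute difference: 46 - 19 = 27 minutes
Total minutes: 447
Complete hours: 447 / 60 = 7 (remainder 27)

7


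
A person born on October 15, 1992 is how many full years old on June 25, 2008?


Birth: 1992-10-15
Reference: 2008-06-25
Year difference: 2008 - 1992 = 16
Has birthday (10-15) occurred by 06-25? No
Birthday not yet reached this year -> subtract 1
Age in full years: 15

15


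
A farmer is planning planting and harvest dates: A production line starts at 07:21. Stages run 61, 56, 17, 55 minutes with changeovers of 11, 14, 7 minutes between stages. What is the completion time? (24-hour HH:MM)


Start: 07:21 = 441 min from midnight
  after task 1 (61 min): 08:22
  after break (11 min): 08:33
  after task 2 (56 min): 09:29
  after break (14 min): 09:43
  after task 3 (17 min): 10:00
  after break (7 min): 10:07
  after task 4 (55 min): 11:02
Total elapsed: 221 minutes
End time: 11:02

11:02


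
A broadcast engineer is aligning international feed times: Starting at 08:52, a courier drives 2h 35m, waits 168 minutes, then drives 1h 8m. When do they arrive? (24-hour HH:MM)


Depart: 08:52
Leg 1: +155 min -> 11:27
Layover: +168 min -> 14:15
Leg 2: +68 min -> 15:23
Total travel: 391 minutes = 6h 31m
Arrival: 15:23

15:23


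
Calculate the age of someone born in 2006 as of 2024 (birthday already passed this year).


Birth year: 2006
Current year: 2024
Age = current year - birth year
Age = 2024 - 2006 = 18

18


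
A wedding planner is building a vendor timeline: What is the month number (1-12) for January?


Calendar month order:
1. January <--
2. February
January is month number 1

1


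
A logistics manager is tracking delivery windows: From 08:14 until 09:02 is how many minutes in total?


Start time: 08:14 = 494 minutes from midnight
End time: 09:02 = 542 minutes from midnight
Difference: 542 - 494 = 48 minutes
That is 0 hours and 48 minutes

48


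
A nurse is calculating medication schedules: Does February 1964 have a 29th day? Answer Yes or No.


Year: 1964
Divisible by 4? 1964 / 4 = 491.0 -> Yes
Divisible by 100? 1964 / 100 = 19.64 -> No
Divisible by 4 but not 100, so it IS a leap year

Yes


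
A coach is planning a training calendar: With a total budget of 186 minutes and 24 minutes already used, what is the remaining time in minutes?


Total budget: 186 minutes
Time used: 24 minutes
Remaining: 186 - 24 = 162 minutes
Percent used: 12.9%
Percent remaining: 87.1%

162


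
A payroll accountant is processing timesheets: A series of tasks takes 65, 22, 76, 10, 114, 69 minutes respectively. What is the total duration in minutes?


Durations: 65, 22, 76, 10, 114, 69
Running sum: 65
+ 22 = 87
+ 76 = 163
+ 10 = 173
+ 114 = 287
+ 69 = 356
Total duration: 356 minutes
That is 5 hours and 56 minutes

356


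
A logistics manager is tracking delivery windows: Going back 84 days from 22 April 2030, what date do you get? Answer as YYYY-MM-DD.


Start: 2030-04-22
Subtracting 84 days
Days already passed in April: 22
After going back through April: 62 more days to subtract
March 2030: 31 days, 31 remaining
February 2030: 28 days, 3 remaining
January 2030 has 31 days, need 3
Result: 2030-01-28

2030-01-28


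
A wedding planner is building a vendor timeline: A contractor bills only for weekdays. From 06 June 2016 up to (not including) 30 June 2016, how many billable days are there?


Start: 2016-06-06 (Monday)
End (exclusive): 2016-06-30 (Thursday)
Total calendar days: 24
Full weeks: 24 // 7 = 3 -> 15 weekdays
Remaining 3 days starting on Monday:
  Mon(w), Tue(w), Wed(w) -> 3 weekdays
Total business days: 15 + 3 = 18

18


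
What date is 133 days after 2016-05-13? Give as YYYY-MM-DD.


Start: 2016-05-13
Adding 133 days
Days remaining in May: 18
After May: 115 days still to add
June 2016: 30 days, 85 remaining
July 2016: 31 days, 54 remaining
August 2016: 31 days, 23 remaining
September 2016 has 30 days, need 23
Result: 2016-09-23

2016-09-23


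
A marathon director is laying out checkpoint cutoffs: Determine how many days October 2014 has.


Month: October
Year: 2014
October is a 31-day month
Total: 31 days

31


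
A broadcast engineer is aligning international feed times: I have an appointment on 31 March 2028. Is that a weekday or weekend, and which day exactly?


Date: 2028-03-31
January 1, 2028 is a Saturday
Day of year: 91
Offset from Jan 1: 90 days
90 mod 7 = 6
Result: Friday

Friday


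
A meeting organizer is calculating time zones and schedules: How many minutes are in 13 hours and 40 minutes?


Hours: 13
Minutes: 40
Convert hours to minutes: 13 x 60 = 780
Add remaining minutes: 780 + 40 = 820

820


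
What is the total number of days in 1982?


Year: 1982
Check leap year rules:
Divisible by 4? No
1982 is not a leap year
Days: 365

365


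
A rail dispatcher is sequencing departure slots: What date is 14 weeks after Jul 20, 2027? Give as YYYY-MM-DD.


Start: 2027-07-20
Weeks to add: 14
Convert to days: 14 x 7 = 98 days
Add 98 days to 2027-07-20
Result: 2027-10-26

2027-10-26


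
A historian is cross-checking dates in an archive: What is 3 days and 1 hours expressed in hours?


Days: 3
Extra hours: 1
Hours per day: 24
Days to hours: 3 x 24 = 72
Total: 72 + 1 = 73

73


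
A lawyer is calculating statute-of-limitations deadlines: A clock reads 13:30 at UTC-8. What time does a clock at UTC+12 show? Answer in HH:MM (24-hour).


Local time: 13:30 at UTC-8 (offset -8h)
Target zone: UTC+12 (offset 12h)
Difference: 12 - (-8) = 20 hours
Calculation: 13 + (20) = 33
Wraparound: (33) mod 24 = 9
Result: 09:30

09:30


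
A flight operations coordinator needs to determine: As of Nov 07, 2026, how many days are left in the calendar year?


Start: November 07, 2026
End: December 31, 2026
Days left in November: 23
December: 31
Sum of remaining months: 31
Total: 23 + 31 = 54

54


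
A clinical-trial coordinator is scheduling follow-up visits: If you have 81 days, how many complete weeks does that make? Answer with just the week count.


Total days: 81
Days per week: 7
Division: 81 / 7 = 11 remainder 4
Complete weeks: 11
Remaining days: 4

11


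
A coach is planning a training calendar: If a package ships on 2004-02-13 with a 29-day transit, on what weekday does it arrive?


Start: 2004-02-13 (Friday)
Step 1 - find target date: add 29 days
  2004-02-13 + 29 days = 2004-03-13
Step 2 - day of week:
  29 mod 7 = 1
  Friday + 1 days -> Saturday
Result: Saturday (2004-03-13)

Saturday


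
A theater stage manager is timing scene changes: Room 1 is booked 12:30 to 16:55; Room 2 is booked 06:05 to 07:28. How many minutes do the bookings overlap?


Interval A: [750, 1015] minutes from midnight
Interval B: [365, 448] minutes from midnight
Overlap start = max(750, 365) = 750
Overlap end = min(1015, 448) = 448
End <= start, so the intervals do not overlap: 0 minutes

0


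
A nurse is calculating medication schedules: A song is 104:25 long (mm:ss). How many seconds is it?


Minutes: 104
Extra seconds: 25
Seconds per minute: 60
Minutes to seconds: 104 x 60 = 6240
Total: 6240 + 25 = 6265

6265


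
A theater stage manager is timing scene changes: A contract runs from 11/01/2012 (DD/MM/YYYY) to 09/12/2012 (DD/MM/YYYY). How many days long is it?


Start date: 2012-01-11
End date: 2012-12-09
Jan 2012: +21 days
Feb 2012: +29 days
Mar 2012: +31 days
... (9 more months)
Total: 333 days

333


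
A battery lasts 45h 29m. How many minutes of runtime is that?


Hours: 45
Extra minutes: 29
Minutes per hour: 60
Hours to minutes: 45 x 60 = 2700
Total: 2700 + 29 = 2729

2729


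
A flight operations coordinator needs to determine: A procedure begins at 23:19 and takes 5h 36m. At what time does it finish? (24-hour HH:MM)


Start time: 23:19
Adding: 5 hours 36 minutes
Minutes: 19 + 36 = 55
Hours: 23 + 5 + 0 = 28
Hour wraparound: 28 mod 24 = 4
Result: 04:55

04:55


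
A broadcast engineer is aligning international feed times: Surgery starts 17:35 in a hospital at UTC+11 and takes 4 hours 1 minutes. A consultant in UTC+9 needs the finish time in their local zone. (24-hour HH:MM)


Start: 17:35 in UTC+11
Step 1 - add duration:
  minutes: 35 + 1 = 36
  hours: 17 + 4 + 0 = 21
  end in UTC+11: 21:36
Step 2 - convert UTC+11 -> UTC+9:
  offset difference: 9 - (11) = -2 hours
  21 + (-2) = 19 -> mod 24 = 19
Result: 19:36 in UTC+9

19:36


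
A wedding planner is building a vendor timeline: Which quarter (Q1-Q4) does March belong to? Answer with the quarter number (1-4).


Month: March (month 3)
Q1: January-March (months 1-3)
Q2: April-June (months 4-6)
Q3: July-September (months 7-9)
Q4: October-December (months 10-12)
Month 3 falls in Q1

1


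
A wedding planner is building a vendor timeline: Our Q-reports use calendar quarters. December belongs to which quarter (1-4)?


Month: December (month 12)
Q1: January-March (months 1-3)
Q2: April-June (months 4-6)
Q3: July-September (months 7-9)
Q4: October-December (months 10-12)
Month 12 falls in Q4

4


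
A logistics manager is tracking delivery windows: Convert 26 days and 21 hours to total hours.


Days: 26
Extra hours: 21
Hours per day: 24
Days to hours: 26 x 24 = 624
Total: 624 + 21 = 645

645


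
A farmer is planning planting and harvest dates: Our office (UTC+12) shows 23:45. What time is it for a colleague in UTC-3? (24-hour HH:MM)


Local time: 23:45 at UTC+12 (offset 12h)
Target zone: UTC-3 (offset -3h)
Difference: -3 - (12) = -15 hours
Calculation: 23 + (-15) = 8
Result: 08:45

08:45


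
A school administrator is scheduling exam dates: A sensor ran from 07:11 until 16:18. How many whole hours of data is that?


Start: 07:11
End: 16:18
Hour difference: 16 - 7 = 9 hours
Minute difference: 18 - 11 = 7 minutes
Total minutes: 547
Complete hours: 547 / 60 = 9 (remainder 7)

9


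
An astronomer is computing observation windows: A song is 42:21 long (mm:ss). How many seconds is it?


Minutes: 42
Extra seconds: 21
Seconds per minute: 60
Minutes to seconds: 42 x 60 = 2520
Total: 2520 + 21 = 2541

2541


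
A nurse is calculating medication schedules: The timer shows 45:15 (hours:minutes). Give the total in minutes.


Hours: 45
Minutes: 15
Convert hours to minutes: 45 x 60 = 2700
Add remaining minutes: 2700 + 15 = 2715

2715


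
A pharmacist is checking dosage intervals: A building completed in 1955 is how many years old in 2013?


Birth year: 1955
Current year: 2013
Age = current year - birth year
Age = 2013 - 1955 = 58

58


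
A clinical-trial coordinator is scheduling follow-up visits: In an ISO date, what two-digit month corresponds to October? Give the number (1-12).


Calendar month order:
9. September
10. October <--
11. November
October is month number 10

10


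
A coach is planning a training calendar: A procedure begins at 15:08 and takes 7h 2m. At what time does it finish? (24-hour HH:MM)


Start time: 15:08
Adding: 7 hours 2 minutes
Minutes: 8 + 2 = 10
Hours: 15 + 7 + 0 = 22
Result: 22:10

22:10


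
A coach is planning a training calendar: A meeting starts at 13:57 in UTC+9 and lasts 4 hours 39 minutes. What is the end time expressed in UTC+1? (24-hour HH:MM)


Start: 13:57 in UTC+9
Step 1 - add duration:
  minutes: 57 + 39 = 96 (carry 1h)
  hours: 13 + 4 + 1 = 18
  end in UTC+9: 18:36
Step 2 - convert UTC+9 -> UTC+1:
  offset difference: 1 - (9) = -8 hours
  18 + (-8) = 10 -> mod 24 = 10
Result: 10:36 in UTC+1

10:36


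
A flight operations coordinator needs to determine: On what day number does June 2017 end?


Month: June
Year: 2017
June is a 30-day month
Total: 30 days

30


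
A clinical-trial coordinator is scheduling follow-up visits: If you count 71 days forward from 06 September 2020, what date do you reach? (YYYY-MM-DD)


Start: 2020-09-06
Adding 71 days
Days remaining in September: 24
After September: 47 days still to add
October 2020: 31 days, 16 remaining
November 2020 has 30 days, need 16
Result: 2020-11-16

2020-11-16


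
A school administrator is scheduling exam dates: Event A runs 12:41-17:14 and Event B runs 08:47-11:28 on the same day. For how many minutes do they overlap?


Interval A: [761, 1034] minutes from midnight
Interval B: [527, 688] minutes from midnight
Overlap start = max(761, 527) = 761
Overlap end = min(1034, 688) = 688
End <= start, so the intervals do not overlap: 0 minutes

0


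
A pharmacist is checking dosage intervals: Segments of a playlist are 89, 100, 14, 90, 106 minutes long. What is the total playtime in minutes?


Durations: 89, 100, 14, 90, 106
Running sum: 89
+ 100 = 189
+ 14 = 203
+ 90 = 293
+ 106 = 399
Total duration: 399 minutes
That is 6 hours and 39 minutes

399


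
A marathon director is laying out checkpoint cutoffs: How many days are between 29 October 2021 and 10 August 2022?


Start date: 2021-10-29
End date: 2022-08-10
Oct 2021: +3 days
Nov 2021: +30 days
Dec 2021: +31 days
... (8 more months)
Total: 285 days

285


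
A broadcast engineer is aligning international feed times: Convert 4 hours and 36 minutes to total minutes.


Hours: 4
Extra minutes: 36
Minutes per hour: 60
Hours to minutes: 4 x 60 = 240
Total: 240 + 36 = 276

276


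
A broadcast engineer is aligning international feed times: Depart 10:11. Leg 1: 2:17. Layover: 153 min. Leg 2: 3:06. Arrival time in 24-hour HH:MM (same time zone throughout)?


Depart: 10:11
Leg 1: +137 min -> 12:28
Layover: +153 min -> 15:01
Leg 2: +186 min -> 18:07
Total travel: 476 minutes = 7h 56m
Arrival: 18:07

18:07


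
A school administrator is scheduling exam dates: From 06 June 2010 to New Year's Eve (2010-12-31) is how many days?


Start: June 06, 2010
End: December 31, 2010
Days left in June: 24
July: 31
August: 31
September: 30
October: 31
... plus remaining months
Sum of remaining months: 184
Total: 24 + 184 = 208

208


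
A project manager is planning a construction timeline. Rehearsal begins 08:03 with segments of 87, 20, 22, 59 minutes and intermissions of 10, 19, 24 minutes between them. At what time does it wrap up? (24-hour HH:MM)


Start: 08:03 = 483 min from midnight
  after task 1 (87 min): 09:30
  after break (10 min): 09:40
  after task 2 (20 min): 10:00
  after break (19 min): 10:19
  after task 3 (22 min): 10:41
  after break (24 min): 11:05
  after task 4 (59 min): 12:04
Total elapsed: 241 minutes
End time: 12:04

12:04


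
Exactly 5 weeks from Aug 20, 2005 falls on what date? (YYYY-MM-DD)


Start: 2005-08-20
Weeks to add: 5
Convert to days: 5 x 7 = 35 days
Add 35 days to 2005-08-20
Result: 2005-09-24

2005-09-24


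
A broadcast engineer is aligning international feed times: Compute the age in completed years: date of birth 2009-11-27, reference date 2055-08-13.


Birth: 2009-11-27
Reference: 2055-08-13
Year difference: 2055 - 2009 = 46
Has birthday (11-27) occurred by 08-13? No
Birthday not yet reached this year -> subtract 1
Age in full years: 45

45


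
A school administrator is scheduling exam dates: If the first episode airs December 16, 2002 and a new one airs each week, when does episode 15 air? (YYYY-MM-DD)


First occurrence: 2002-12-16 (occurrence 1)
Each occurrence is 7 days after the previous.
Occurrence 15 is 14 weeks after the first.
14 weeks = 98 days
2002-12-16 + 98 days = 2003-03-24

2003-03-24


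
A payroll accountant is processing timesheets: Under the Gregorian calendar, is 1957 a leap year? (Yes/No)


Year: 1957
Divisible by 4? 1957 / 4 = 489.25 -> No
Not divisible by 4, so NOT a leap year

No


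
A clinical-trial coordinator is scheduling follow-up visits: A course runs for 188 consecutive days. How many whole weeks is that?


Total days: 188
Days per week: 7
Division: 188 / 7 = 26 remainder 6
Complete weeks: 26
Remaining days: 6

26


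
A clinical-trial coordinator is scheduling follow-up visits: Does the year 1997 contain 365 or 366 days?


Year: 1997
Check leap year rules:
Divisible by 4? No
1997 is not a leap year
Days: 365

365


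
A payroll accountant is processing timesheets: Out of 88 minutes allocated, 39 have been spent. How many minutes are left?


Total budget: 88 minutes
Time used: 39 minutes
Remaining: 88 - 39 = 49 minutes
Percent used: 44.3%
Percent remaining: 55.7%

49


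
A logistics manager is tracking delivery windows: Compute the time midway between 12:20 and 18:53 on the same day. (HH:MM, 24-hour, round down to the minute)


Start time: 12:20 = 740 minutes from midnight
End time: 18:53 = 1133 minutes from midnight
Sum: 740 + 1133 = 1873
Midpoint: 1873 / 2 = 936 minutes
Convert: 936 / 60 = 15 hours, 36 minutes
Result: 15:36

15:36


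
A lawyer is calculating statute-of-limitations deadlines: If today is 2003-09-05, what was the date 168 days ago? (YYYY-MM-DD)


Start: 2003-09-05
Subtracting 168 days
Days already passed in September: 5
After going back through September: 163 more days to subtract
August 2003: 31 days, 132 remaining
July 2003: 31 days, 101 remaining
June 2003: 30 days, 71 remaining
May 2003: 31 days, 40 remaining
Result: 2003-03-21

2003-03-21


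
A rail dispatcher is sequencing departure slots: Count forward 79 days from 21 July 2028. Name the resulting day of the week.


Start: 2028-07-21 (Friday)
Step 1 - find target date: add 79 days
  2028-07-21 + 79 days = 2028-10-08
Step 2 - day of week:
  79 mod 7 = 2
  Friday + 2 days -> Sunday
Result: Sunday (2028-10-08)

Sunday


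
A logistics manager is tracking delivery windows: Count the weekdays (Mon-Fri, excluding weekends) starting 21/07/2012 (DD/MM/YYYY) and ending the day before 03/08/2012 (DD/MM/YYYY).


Start: 2012-07-21 (Saturday)
End (exclusive): 2012-08-03 (Friday)
Total calendar days: 13
Full weeks: 13 // 7 = 1 -> 5 weekdays
Remaining 6 days starting on Saturday:
  Sat(-), Sun(-), Mon(w), Tue(w), Wed(w), Thu(w) -> 4 weekdays
Total business days: 5 + 4 = 9

9


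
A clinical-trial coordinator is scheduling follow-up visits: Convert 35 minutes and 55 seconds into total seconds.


Minutes: 35
Seconds: 55
Convert minutes to seconds: 35 x 60 = 2100
Add remaining seconds: 2100 + 55 = 2155

2155


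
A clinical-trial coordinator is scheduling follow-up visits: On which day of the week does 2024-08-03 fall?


Date: 2024-08-03
January 1, 2024 is a Monday
Day of year: 216
Offset from Jan 1: 215 days
215 mod 7 = 5
Result: Saturday

Saturday


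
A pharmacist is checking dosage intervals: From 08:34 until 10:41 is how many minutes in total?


Start time: 08:34 = 514 minutes from midnight
End time: 10:41 = 641 minutes from midnight
Difference: 641 - 514 = 127 minutes
That is 2 hours and 7 minutes

127


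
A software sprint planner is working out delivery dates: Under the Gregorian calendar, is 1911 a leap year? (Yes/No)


Year: 1911
Divisible by 4? 1911 / 4 = 477.75 -> No
Not divisible by 4, so NOT a leap year

No


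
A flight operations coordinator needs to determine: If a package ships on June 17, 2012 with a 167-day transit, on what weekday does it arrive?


Start: 2012-06-17 (Sunday)
Step 1 - find target date: add 167 days
  2012-06-17 + 167 days = 2012-12-01
Step 2 - day of week:
  167 mod 7 = 6
  Sunday + 6 days -> Saturday
Result: Saturday (2012-12-01)

Saturday


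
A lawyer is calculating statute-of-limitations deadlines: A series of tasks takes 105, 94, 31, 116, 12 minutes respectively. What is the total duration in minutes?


Durations: 105, 94, 31, 116, 12
Running sum: 105
+ 94 = 199
+ 31 = 230
+ 116 = 346
+ 12 = 358
Total duration: 358 minutes
That is 5 hours and 58 minutes

358


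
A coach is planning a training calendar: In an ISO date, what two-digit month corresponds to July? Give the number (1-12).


Calendar month order:
6. June
7. July <--
8. August
July is month number 7

7


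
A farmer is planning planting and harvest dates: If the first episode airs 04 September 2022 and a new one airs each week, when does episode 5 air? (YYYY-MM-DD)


First occurrence: 2022-09-04 (occurrence 1)
Each occurrence is 7 days after the previous.
Occurrence 5 is 4 weeks after the first.
4 weeks = 28 days
2022-09-04 + 28 days = 2022-10-02

2022-10-02


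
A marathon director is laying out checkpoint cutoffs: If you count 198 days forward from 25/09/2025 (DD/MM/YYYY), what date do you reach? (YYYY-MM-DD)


Start: 2025-09-25
Adding 198 days
Days remaining in September: 5
After September: 193 days still to add
October 2025: 31 days, 162 remaining
November 2025: 30 days, 132 remaining
December 2025: 31 days, 101 remaining
January 2026: 31 days, 70 remaining
Result: 2026-04-11

2026-04-11


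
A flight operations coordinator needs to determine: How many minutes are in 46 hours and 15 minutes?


Hours: 46
Minutes: 15
Convert hours to minutes: 46 x 60 = 2760
Add remaining minutes: 2760 + 15 = 2775

2775


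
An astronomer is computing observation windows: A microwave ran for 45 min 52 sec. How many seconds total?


Minutes: 45
Extra seconds: 52
Seconds per minute: 60
Minutes to seconds: 45 x 60 = 2700
Total: 2700 + 52 = 2752

2752


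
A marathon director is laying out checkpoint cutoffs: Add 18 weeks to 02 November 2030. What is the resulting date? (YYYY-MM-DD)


Start: 2030-11-02
Weeks to add: 18
Convert to days: 18 x 7 = 126 days
Add 126 days to 2030-11-02
Result: 2031-03-08

2031-03-08


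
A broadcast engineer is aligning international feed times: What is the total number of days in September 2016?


Month: September
Year: 2016
September is a 30-day month
Total: 30 days

30


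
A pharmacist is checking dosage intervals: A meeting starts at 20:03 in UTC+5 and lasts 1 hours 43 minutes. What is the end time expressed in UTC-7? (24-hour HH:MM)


Start: 20:03 in UTC+5
Step 1 - add duration:
  minutes: 3 + 43 = 46
  hours: 20 + 1 + 0 = 21
  end in UTC+5: 21:46
Step 2 - convert UTC+5 -> UTC-7:
  offset difference: -7 - (5) = -12 hours
  21 + (-12) = 9 -> mod 24 = 9
Result: 09:46 in UTC-7

09:46


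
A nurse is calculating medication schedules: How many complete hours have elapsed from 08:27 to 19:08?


Start: 08:27
End: 19:08
Hour difference: 19 - 8 = 11 hours
Minute difference: 8 - 27 = -19 minutes
Total minutes: 641
Complete hours: 641 / 60 = 10 (remainder 41)

10


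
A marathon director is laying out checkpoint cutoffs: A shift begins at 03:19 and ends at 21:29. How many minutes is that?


Start time: 03:19 = 199 minutes from midnight
End time: 21:29 = 1289 minutes from midnight
Difference: 1289 - 199 = 1090 minutes
That is 18 hours and 10 minutes

1090


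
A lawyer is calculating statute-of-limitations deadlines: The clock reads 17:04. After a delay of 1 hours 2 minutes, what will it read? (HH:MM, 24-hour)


Start time: 17:04
Adding: 1 hours 2 minutes
Minutes: 4 + 2 = 6
Hours: 17 + 1 + 0 = 18
Result: 18:06

18:06


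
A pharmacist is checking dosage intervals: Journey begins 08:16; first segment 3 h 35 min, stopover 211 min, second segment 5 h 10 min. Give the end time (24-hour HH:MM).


Depart: 08:16
Leg 1: +215 min -> 11:51
Layover: +211 min -> 15:22
Leg 2: +310 min -> 20:32
Total travel: 736 minutes = 12h 16m
Arrival: 20:32

20:32


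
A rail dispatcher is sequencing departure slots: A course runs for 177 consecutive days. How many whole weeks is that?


Total days: 177
Days per week: 7
Division: 177 / 7 = 25 remainder 2
Complete weeks: 25
Remaining days: 2

25


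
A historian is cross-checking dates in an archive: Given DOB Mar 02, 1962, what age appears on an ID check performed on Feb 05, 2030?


Birth: 1962-03-02
Reference: 2030-02-05
Year difference: 2030 - 1962 = 68
Has birthday (03-02) occurred by 02-05? No
Birthday not yet reached this year -> subtract 1
Age in full years: 67

67


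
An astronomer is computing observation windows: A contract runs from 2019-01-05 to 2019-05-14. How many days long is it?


Start date: 2019-01-05
End date: 2019-05-14
Jan 2019: +27 days
Feb 2019: +28 days
Mar 2019: +31 days
Apr 2019: +30 days
May 2019: +13 days
Total: 129 days

129
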